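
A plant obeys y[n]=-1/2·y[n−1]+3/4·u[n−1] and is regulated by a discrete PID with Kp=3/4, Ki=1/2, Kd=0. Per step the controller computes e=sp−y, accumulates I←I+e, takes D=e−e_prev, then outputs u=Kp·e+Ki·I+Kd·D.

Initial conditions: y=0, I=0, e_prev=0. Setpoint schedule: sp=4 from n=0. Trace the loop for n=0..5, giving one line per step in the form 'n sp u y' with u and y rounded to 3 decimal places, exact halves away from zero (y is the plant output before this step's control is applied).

(exact arithmetic carried between steps; '≈' marks a value shown rounded to 6 d.p. or computed from one; I and e_prev carry over from the previous line; the table rounds u and y to 3 d.p., halves away from zero)
n=0: y=0, sp=4, e=sp−y=4; I=4, D=e−e_prev=4; u=3/4·4+1/2·4+0·4=5; next y=-1/2·0+3/4·5=3.75
n=1: y=3.75, sp=4, e=sp−y=0.25; I=4.25, D=e−e_prev=-3.75; u=3/4·0.25+1/2·4.25+0·(-3.75)=2.3125; next y=-1/2·3.75+3/4·2.3125=-0.140625
n=2: y=-0.140625, sp=4, e=sp−y=4.140625; I=8.390625, D=e−e_prev=3.890625; u=3/4·4.140625+1/2·8.390625+0·3.890625≈7.300781; next y=-1/2·(-0.140625)+3/4·7.300781≈5.545898
n=3: y≈5.545898, sp=4, e=sp−y≈-1.545898; I≈6.844727, D=e−e_prev≈-5.686523; u=3/4·(-1.545898)+1/2·6.844727+0·(-5.686523)≈2.262939; next y=-1/2·5.545898+3/4·2.262939≈-1.075745
n=4: y≈-1.075745, sp=4, e=sp−y≈5.075745; I≈11.920471, D=e−e_prev≈6.621643; u=3/4·5.075745+1/2·11.920471+0·6.621643≈9.767044; next y=-1/2·(-1.075745)+3/4·9.767044≈7.863155
n=5: y≈7.863155, sp=4, e=sp−y≈-3.863155; I≈8.057316, D=e−e_prev≈-8.938900; u=3/4·(-3.863155)+1/2·8.057316+0·(-8.938900)≈1.131291; next y=-1/2·7.863155+3/4·1.131291≈-3.083109

0 4 5.000 0.000
1 4 2.313 3.750
2 4 7.301 -0.141
3 4 2.263 5.546
4 4 9.767 -1.076
5 4 1.131 7.863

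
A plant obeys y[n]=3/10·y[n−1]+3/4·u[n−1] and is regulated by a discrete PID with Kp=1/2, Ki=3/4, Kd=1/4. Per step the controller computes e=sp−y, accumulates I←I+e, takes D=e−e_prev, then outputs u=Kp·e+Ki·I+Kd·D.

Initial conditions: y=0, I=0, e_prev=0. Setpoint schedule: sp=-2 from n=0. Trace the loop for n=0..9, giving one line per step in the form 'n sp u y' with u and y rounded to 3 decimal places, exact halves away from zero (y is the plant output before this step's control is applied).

0 -2 -3.000 0.000
1 -2 -0.625 -2.250
2 -2 -2.659 -1.144
3 -2 -1.234 -2.338
4 -2 -2.346 -1.627
5 -2 -1.517 -2.247
6 -2 -2.140 -1.812
7 -2 -1.667 -2.148
8 -2 -2.020 -1.895
9 -2 -1.753 -2.084

(exact arithmetic carried between steps; '≈' marks a value shown rounded to 6 d.p. or computed from one; I and e_prev carry over from the previous line; the table rounds u and y to 3 d.p., halves away from zero)
n=0: y=0, sp=-2, e=sp−y=-2; I=-2, D=e−e_prev=-2; u=1/2·(-2)+3/4·(-2)+1/4·(-2)=-3; next y=3/10·0+3/4·(-3)=-2.25
n=1: y=-2.25, sp=-2, e=sp−y=0.25; I=-1.75, D=e−e_prev=2.25; u=1/2·0.25+3/4·(-1.75)+1/4·2.25=-0.625; next y=3/10·(-2.25)+3/4·(-0.625)=-1.14375
n=2: y=-1.14375, sp=-2, e=sp−y=-0.85625; I=-2.60625, D=e−e_prev=-1.10625; u=1/2·(-0.85625)+3/4·(-2.60625)+1/4·(-1.10625)=-2.659375; next y=3/10·(-1.14375)+3/4·(-2.659375)≈-2.337656
n=3: y≈-2.337656, sp=-2, e=sp−y≈0.337656; I≈-2.268594, D=e−e_prev≈1.193906; u=1/2·0.337656+3/4·(-2.268594)+1/4·1.193906≈-1.234141; next y=3/10·(-2.337656)+3/4·(-1.234141)≈-1.626902
n=4: y≈-1.626902, sp=-2, e=sp−y≈-0.373098; I≈-2.641691, D=e−e_prev≈-0.710754; u=1/2·(-0.373098)+3/4·(-2.641691)+1/4·(-0.710754)≈-2.345506; next y=3/10·(-1.626902)+3/4·(-2.345506)≈-2.247200
n=5: y≈-2.247200, sp=-2, e=sp−y≈0.247200; I≈-2.394491, D=e−e_prev≈0.620298; u=1/2·0.247200+3/4·(-2.394491)+1/4·0.620298≈-1.517194; next y=3/10·(-2.247200)+3/4·(-1.517194)≈-1.812056
n=6: y≈-1.812056, sp=-2, e=sp−y≈-0.187944; I≈-2.582436, D=e−e_prev≈-0.435145; u=1/2·(-0.187944)+3/4·(-2.582436)+1/4·(-0.435145)≈-2.139585; next y=3/10·(-1.812056)+3/4·(-2.139585)≈-2.148306
n=7: y≈-2.148306, sp=-2, e=sp−y≈0.148306; I≈-2.434130, D=e−e_prev≈0.336250; u=1/2·0.148306+3/4·(-2.434130)+1/4·0.336250≈-1.667382; next y=3/10·(-2.148306)+3/4·(-1.667382)≈-1.895028
n=8: y≈-1.895028, sp=-2, e=sp−y≈-0.104972; I≈-2.539102, D=e−e_prev≈-0.253277; u=1/2·(-0.104972)+3/4·(-2.539102)+1/4·(-0.253277)≈-2.020131; next y=3/10·(-1.895028)+3/4·(-2.020131)≈-2.083607
n=9: y≈-2.083607, sp=-2, e=sp−y≈0.083607; I≈-2.455495, D=e−e_prev≈0.188579; u=1/2·0.083607+3/4·(-2.455495)+1/4·0.188579≈-1.752673; next y=3/10·(-2.083607)+3/4·(-1.752673)≈-1.939587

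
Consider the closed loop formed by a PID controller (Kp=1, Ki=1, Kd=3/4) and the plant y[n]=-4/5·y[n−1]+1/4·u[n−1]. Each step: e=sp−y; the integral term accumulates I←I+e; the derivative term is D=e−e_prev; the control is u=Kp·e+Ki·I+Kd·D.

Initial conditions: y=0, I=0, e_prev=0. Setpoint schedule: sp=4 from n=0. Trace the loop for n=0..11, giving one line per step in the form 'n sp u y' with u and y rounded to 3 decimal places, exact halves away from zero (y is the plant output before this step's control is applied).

(exact arithmetic carried between steps; '≈' marks a value shown rounded to 6 d.p. or computed from one; I and e_prev carry over from the previous line; the table rounds u and y to 3 d.p., halves away from zero)
n=0: y=0, sp=4, e=sp−y=4; I=4, D=e−e_prev=4; u=1·4+1·4+3/4·4=11; next y=-4/5·0+1/4·11=2.75
n=1: y=2.75, sp=4, e=sp−y=1.25; I=5.25, D=e−e_prev=-2.75; u=1·1.25+1·5.25+3/4·(-2.75)=4.4375; next y=-4/5·2.75+1/4·4.4375=-1.090625
n=2: y=-1.090625, sp=4, e=sp−y=5.090625; I=10.340625, D=e−e_prev=3.840625; u=1·5.090625+1·10.340625+3/4·3.840625≈18.311719; next y=-4/5·(-1.090625)+1/4·18.311719≈5.450430
n=3: y≈5.450430, sp=4, e=sp−y≈-1.450430; I≈8.890195, D=e−e_prev≈-6.541055; u=1·(-1.450430)+1·8.890195+3/4·(-6.541055)≈2.533975; next y=-4/5·5.450430+1/4·2.533975≈-3.726850
n=4: y≈-3.726850, sp=4, e=sp−y≈7.726850; I≈16.617045, D=e−e_prev≈9.177280; u=1·7.726850+1·16.617045+3/4·9.177280≈31.226855; next y=-4/5·(-3.726850)+1/4·31.226855≈10.788194
n=5: y≈10.788194, sp=4, e=sp−y≈-6.788194; I≈9.828851, D=e−e_prev≈-14.515044; u=1·(-6.788194)+1·9.828851+3/4·(-14.515044)≈-7.845625; next y=-4/5·10.788194+1/4·(-7.845625)≈-10.591961
n=6: y≈-10.591961, sp=4, e=sp−y≈14.591961; I≈24.420813, D=e−e_prev≈21.380155; u=1·14.591961+1·24.420813+3/4·21.380155≈55.047891; next y=-4/5·(-10.591961)+1/4·55.047891≈22.235542
n=7: y≈22.235542, sp=4, e=sp−y≈-18.235542; I≈6.185271, D=e−e_prev≈-32.827503; u=1·(-18.235542)+1·6.185271+3/4·(-32.827503)≈-36.670898; next y=-4/5·22.235542+1/4·(-36.670898)≈-26.956158
n=8: y≈-26.956158, sp=4, e=sp−y≈30.956158; I≈37.141429, D=e−e_prev≈49.191700; u=1·30.956158+1·37.141429+3/4·49.191700≈104.991362; next y=-4/5·(-26.956158)+1/4·104.991362≈47.812767
n=9: y≈47.812767, sp=4, e=sp−y≈-43.812767; I≈-6.671338, D=e−e_prev≈-74.768925; u=1·(-43.812767)+1·(-6.671338)+3/4·(-74.768925)≈-106.560799; next y=-4/5·47.812767+1/4·(-106.560799)≈-64.890414
n=10: y≈-64.890414, sp=4, e=sp−y≈68.890414; I≈62.219076, D=e−e_prev≈112.703181; u=1·68.890414+1·62.219076+3/4·112.703181≈215.636875; next y=-4/5·(-64.890414)+1/4·215.636875≈105.821549
n=11: y≈105.821549, sp=4, e=sp−y≈-101.821549; I≈-39.602474, D=e−e_prev≈-170.711963; u=1·(-101.821549)+1·(-39.602474)+3/4·(-170.711963)≈-269.457996; next y=-4/5·105.821549+1/4·(-269.457996)≈-152.021738

0 4 11.000 0.000
1 4 4.438 2.750
2 4 18.312 -1.091
3 4 2.534 5.450
4 4 31.227 -3.727
5 4 -7.846 10.788
6 4 55.048 -10.592
7 4 -36.671 22.236
8 4 104.991 -26.956
9 4 -106.561 47.813
10 4 215.637 -64.890
11 4 -269.458 105.822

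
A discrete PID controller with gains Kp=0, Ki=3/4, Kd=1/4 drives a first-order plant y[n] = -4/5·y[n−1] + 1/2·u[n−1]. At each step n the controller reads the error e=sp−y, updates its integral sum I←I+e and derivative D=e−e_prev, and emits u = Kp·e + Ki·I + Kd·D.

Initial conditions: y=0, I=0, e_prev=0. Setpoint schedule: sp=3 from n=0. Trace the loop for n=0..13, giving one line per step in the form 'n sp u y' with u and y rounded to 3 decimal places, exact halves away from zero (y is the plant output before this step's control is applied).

0 3 3.000 0.000
1 3 3.000 1.500
2 3 5.700 0.300
3 3 5.115 2.610
4 3 8.126 0.470
5 3 6.271 3.687
6 3 10.061 0.186
7 3 6.600 4.882
8 3 11.850 -0.606
9 3 6.167 6.410
10 3 13.818 -2.044
11 3 4.899 8.544
12 3 16.318 -4.386
13 3 2.571 11.668

(exact arithmetic carried between steps; '≈' marks a value shown rounded to 6 d.p. or computed from one; I and e_prev carry over from the previous line; the table rounds u and y to 3 d.p., halves away from zero)
n=0: y=0, sp=3, e=sp−y=3; I=3, D=e−e_prev=3; u=0·3+3/4·3+1/4·3=3; next y=-4/5·0+1/2·3=1.5
n=1: y=1.5, sp=3, e=sp−y=1.5; I=4.5, D=e−e_prev=-1.5; u=0·1.5+3/4·4.5+1/4·(-1.5)=3; next y=-4/5·1.5+1/2·3=0.3
n=2: y=0.3, sp=3, e=sp−y=2.7; I=7.2, D=e−e_prev=1.2; u=0·2.7+3/4·7.2+1/4·1.2=5.7; next y=-4/5·0.3+1/2·5.7=2.61
n=3: y=2.61, sp=3, e=sp−y=0.39; I=7.59, D=e−e_prev=-2.31; u=0·0.39+3/4·7.59+1/4·(-2.31)=5.115; next y=-4/5·2.61+1/2·5.115=0.4695
n=4: y=0.4695, sp=3, e=sp−y=2.5305; I=10.1205, D=e−e_prev=2.1405; u=0·2.5305+3/4·10.1205+1/4·2.1405=8.1255; next y=-4/5·0.4695+1/2·8.1255=3.68715
n=5: y=3.68715, sp=3, e=sp−y=-0.68715; I=9.43335, D=e−e_prev=-3.21765; u=0·(-0.68715)+3/4·9.43335+1/4·(-3.21765)=6.2706; next y=-4/5·3.68715+1/2·6.2706=0.18558
n=6: y=0.18558, sp=3, e=sp−y=2.81442; I=12.24777, D=e−e_prev=3.50157; u=0·2.81442+3/4·12.24777+1/4·3.50157=10.06122; next y=-4/5·0.18558+1/2·10.06122=4.882146
n=7: y=4.882146, sp=3, e=sp−y=-1.882146; I=10.365624, D=e−e_prev=-4.696566; u=0·(-1.882146)+3/4·10.365624+1/4·(-4.696566)≈6.600077; next y=-4/5·4.882146+1/2·6.600077≈-0.605679
n=8: y≈-0.605679, sp=3, e=sp−y≈3.605679; I≈13.971303, D=e−e_prev≈5.487825; u=0·3.605679+3/4·13.971303+1/4·5.487825≈11.850433; next y=-4/5·(-0.605679)+1/2·11.850433≈6.409759
n=9: y≈6.409759, sp=3, e=sp−y≈-3.409759; I≈10.561543, D=e−e_prev≈-7.015438; u=0·(-3.409759)+3/4·10.561543+1/4·(-7.015438)≈6.167298; next y=-4/5·6.409759+1/2·6.167298≈-2.044159
n=10: y≈-2.044159, sp=3, e=sp−y≈5.044159; I≈15.605702, D=e−e_prev≈8.453918; u=0·5.044159+3/4·15.605702+1/4·8.453918≈13.817756; next y=-4/5·(-2.044159)+1/2·13.817756≈8.544205
n=11: y≈8.544205, sp=3, e=sp−y≈-5.544205; I≈10.061497, D=e−e_prev≈-10.588363; u=0·(-5.544205)+3/4·10.061497+1/4·(-10.588363)≈4.899032; next y=-4/5·8.544205+1/2·4.899032≈-4.385848
n=12: y≈-4.385848, sp=3, e=sp−y≈7.385848; I≈17.447345, D=e−e_prev≈12.930053; u=0·7.385848+3/4·17.447345+1/4·12.930053≈16.318022; next y=-4/5·(-4.385848)+1/2·16.318022≈11.667689
n=13: y≈11.667689, sp=3, e=sp−y≈-8.667689; I≈8.779656, D=e−e_prev≈-16.053537; u=0·(-8.667689)+3/4·8.779656+1/4·(-16.053537)≈2.571358; next y=-4/5·11.667689+1/2·2.571358≈-8.048473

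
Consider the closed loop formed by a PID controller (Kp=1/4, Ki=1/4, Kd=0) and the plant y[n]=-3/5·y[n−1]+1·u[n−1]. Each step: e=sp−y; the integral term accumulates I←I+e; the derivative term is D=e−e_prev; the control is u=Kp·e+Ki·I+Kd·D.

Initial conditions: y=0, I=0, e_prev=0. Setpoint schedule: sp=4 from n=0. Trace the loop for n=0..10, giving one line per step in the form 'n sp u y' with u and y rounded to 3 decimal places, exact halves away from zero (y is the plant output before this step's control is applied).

0 4 2.000 0.000
1 4 2.000 2.000
2 4 3.100 0.800
3 4 2.990 2.620
4 4 3.936 1.418
5 4 3.748 3.085
6 4 4.571 1.897
7 4 4.329 3.433
8 4 5.052 2.269
9 4 4.774 3.691
10 4 5.417 2.560

(exact arithmetic carried between steps; '≈' marks a value shown rounded to 6 d.p. or computed from one; I and e_prev carry over from the previous line; the table rounds u and y to 3 d.p., halves away from zero)
n=0: y=0, sp=4, e=sp−y=4; I=4, D=e−e_prev=4; u=1/4·4+1/4·4+0·4=2; next y=-3/5·0+1·2=2
n=1: y=2, sp=4, e=sp−y=2; I=6, D=e−e_prev=-2; u=1/4·2+1/4·6+0·(-2)=2; next y=-3/5·2+1·2=0.8
n=2: y=0.8, sp=4, e=sp−y=3.2; I=9.2, D=e−e_prev=1.2; u=1/4·3.2+1/4·9.2+0·1.2=3.1; next y=-3/5·0.8+1·3.1=2.62
n=3: y=2.62, sp=4, e=sp−y=1.38; I=10.58, D=e−e_prev=-1.82; u=1/4·1.38+1/4·10.58+0·(-1.82)=2.99; next y=-3/5·2.62+1·2.99=1.418
n=4: y=1.418, sp=4, e=sp−y=2.582; I=13.162, D=e−e_prev=1.202; u=1/4·2.582+1/4·13.162+0·1.202=3.936; next y=-3/5·1.418+1·3.936=3.0852
n=5: y=3.0852, sp=4, e=sp−y=0.9148; I=14.0768, D=e−e_prev=-1.6672; u=1/4·0.9148+1/4·14.0768+0·(-1.6672)=3.7479; next y=-3/5·3.0852+1·3.7479=1.89678
n=6: y=1.89678, sp=4, e=sp−y=2.10322; I=16.18002, D=e−e_prev=1.18842; u=1/4·2.10322+1/4·16.18002+0·1.18842=4.57081; next y=-3/5·1.89678+1·4.57081=3.432742
n=7: y=3.432742, sp=4, e=sp−y=0.567258; I=16.747278, D=e−e_prev=-1.535962; u=1/4·0.567258+1/4·16.747278+0·(-1.535962)=4.328634; next y=-3/5·3.432742+1·4.328634≈2.268989
n=8: y≈2.268989, sp=4, e=sp−y≈1.731011; I≈18.478289, D=e−e_prev≈1.163753; u=1/4·1.731011+1/4·18.478289+0·1.163753≈5.052325; next y=-3/5·2.268989+1·5.052325≈3.690932
n=9: y≈3.690932, sp=4, e=sp−y≈0.309068; I≈18.787357, D=e−e_prev≈-1.421943; u=1/4·0.309068+1/4·18.787357+0·(-1.421943)≈4.774106; next y=-3/5·3.690932+1·4.774106≈2.559547
n=10: y≈2.559547, sp=4, e=sp−y≈1.440453; I≈20.227810, D=e−e_prev≈1.131385; u=1/4·1.440453+1/4·20.227810+0·1.131385≈5.417066; next y=-3/5·2.559547+1·5.417066≈3.881337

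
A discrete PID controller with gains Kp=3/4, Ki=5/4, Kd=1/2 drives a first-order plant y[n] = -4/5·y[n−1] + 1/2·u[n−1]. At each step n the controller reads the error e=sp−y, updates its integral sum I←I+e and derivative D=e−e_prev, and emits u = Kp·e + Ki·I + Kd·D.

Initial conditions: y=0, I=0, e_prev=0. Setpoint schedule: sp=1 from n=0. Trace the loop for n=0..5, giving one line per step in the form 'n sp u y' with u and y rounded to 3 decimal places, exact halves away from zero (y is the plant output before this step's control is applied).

0 1 2.500 0.000
1 1 0.125 1.250
2 1 5.906 -0.938
3 1 -4.367 3.703
4 1 16.697 -5.146
5 1 -24.074 12.466

(exact arithmetic carried between steps; '≈' marks a value shown rounded to 6 d.p. or computed from one; I and e_prev carry over from the previous line; the table rounds u and y to 3 d.p., halves away from zero)
n=0: y=0, sp=1, e=sp−y=1; I=1, D=e−e_prev=1; u=3/4·1+5/4·1+1/2·1=2.5; next y=-4/5·0+1/2·2.5=1.25
n=1: y=1.25, sp=1, e=sp−y=-0.25; I=0.75, D=e−e_prev=-1.25; u=3/4·(-0.25)+5/4·0.75+1/2·(-1.25)=0.125; next y=-4/5·1.25+1/2·0.125=-0.9375
n=2: y=-0.9375, sp=1, e=sp−y=1.9375; I=2.6875, D=e−e_prev=2.1875; u=3/4·1.9375+5/4·2.6875+1/2·2.1875=5.90625; next y=-4/5·(-0.9375)+1/2·5.90625=3.703125
n=3: y=3.703125, sp=1, e=sp−y=-2.703125; I=-0.015625, D=e−e_prev=-4.640625; u=3/4·(-2.703125)+5/4·(-0.015625)+1/2·(-4.640625)≈-4.367188; next y=-4/5·3.703125+1/2·(-4.367188)≈-5.146094
n=4: y≈-5.146094, sp=1, e=sp−y≈6.146094; I≈6.130469, D=e−e_prev≈8.849219; u=3/4·6.146094+5/4·6.130469+1/2·8.849219≈16.697266; next y=-4/5·(-5.146094)+1/2·16.697266≈12.465508
n=5: y≈12.465508, sp=1, e=sp−y≈-11.465508; I≈-5.335039, D=e−e_prev≈-17.611602; u=3/4·(-11.465508)+5/4·(-5.335039)+1/2·(-17.611602)≈-24.073730; next y=-4/5·12.465508+1/2·(-24.073730)≈-22.009271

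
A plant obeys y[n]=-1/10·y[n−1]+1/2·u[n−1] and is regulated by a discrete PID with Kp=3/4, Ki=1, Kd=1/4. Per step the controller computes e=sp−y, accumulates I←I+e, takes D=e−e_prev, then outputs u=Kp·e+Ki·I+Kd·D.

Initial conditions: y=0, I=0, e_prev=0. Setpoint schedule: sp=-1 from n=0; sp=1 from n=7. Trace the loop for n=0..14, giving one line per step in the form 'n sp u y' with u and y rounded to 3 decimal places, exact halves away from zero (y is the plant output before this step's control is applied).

0 -1 -2.000 0.000
1 -1 -0.750 -1.000
2 -1 -2.450 -0.275
3 -1 -1.149 -1.198
4 -1 -2.668 -0.455
5 -1 -1.360 -1.288
6 -1 -2.754 -0.551
7 1 2.523 -1.322
8 1 -1.279 1.394
9 1 3.351 -0.779
10 1 -0.478 1.754
11 1 3.737 -0.414
12 1 -0.039 1.910
13 1 3.873 -0.211
14 1 0.217 1.958

(exact arithmetic carried between steps; '≈' marks a value shown rounded to 6 d.p. or computed from one; I and e_prev carry over from the previous line; the table rounds u and y to 3 d.p., halves away from zero)
n=0: y=0, sp=-1, e=sp−y=-1; I=-1, D=e−e_prev=-1; u=3/4·(-1)+1·(-1)+1/4·(-1)=-2; next y=-1/10·0+1/2·(-2)=-1
n=1: y=-1, sp=-1, e=sp−y=0; I=-1, D=e−e_prev=1; u=3/4·0+1·(-1)+1/4·1=-0.75; next y=-1/10·(-1)+1/2·(-0.75)=-0.275
n=2: y=-0.275, sp=-1, e=sp−y=-0.725; I=-1.725, D=e−e_prev=-0.725; u=3/4·(-0.725)+1·(-1.725)+1/4·(-0.725)=-2.45; next y=-1/10·(-0.275)+1/2·(-2.45)=-1.1975
n=3: y=-1.1975, sp=-1, e=sp−y=0.1975; I=-1.5275, D=e−e_prev=0.9225; u=3/4·0.1975+1·(-1.5275)+1/4·0.9225=-1.14875; next y=-1/10·(-1.1975)+1/2·(-1.14875)=-0.454625
n=4: y=-0.454625, sp=-1, e=sp−y=-0.545375; I=-2.072875, D=e−e_prev=-0.742875; u=3/4·(-0.545375)+1·(-2.072875)+1/4·(-0.742875)=-2.667625; next y=-1/10·(-0.454625)+1/2·(-2.667625)=-1.28835
n=5: y=-1.28835, sp=-1, e=sp−y=0.28835; I=-1.784525, D=e−e_prev=0.833725; u=3/4·0.28835+1·(-1.784525)+1/4·0.833725≈-1.359831; next y=-1/10·(-1.28835)+1/2·(-1.359831)≈-0.551081
n=6: y≈-0.551081, sp=-1, e=sp−y≈-0.448919; I≈-2.233444, D=e−e_prev≈-0.737269; u=3/4·(-0.448919)+1·(-2.233444)+1/4·(-0.737269)≈-2.754451; next y=-1/10·(-0.551081)+1/2·(-2.754451)≈-1.322118
n=7: y≈-1.322118, sp=1, e=sp−y≈2.322118; I≈0.088673, D=e−e_prev≈2.771037; u=3/4·2.322118+1·0.088673+1/4·2.771037≈2.523021; next y=-1/10·(-1.322118)+1/2·2.523021≈1.393722
n=8: y≈1.393722, sp=1, e=sp−y≈-0.393722; I≈-0.305049, D=e−e_prev≈-2.715840; u=3/4·(-0.393722)+1·(-0.305049)+1/4·(-2.715840)≈-1.279300; next y=-1/10·1.393722+1/2·(-1.279300)≈-0.779022
n=9: y≈-0.779022, sp=1, e=sp−y≈1.779022; I≈1.473973, D=e−e_prev≈2.172744; u=3/4·1.779022+1·1.473973+1/4·2.172744≈3.351426; next y=-1/10·(-0.779022)+1/2·3.351426≈1.753615
n=10: y≈1.753615, sp=1, e=sp−y≈-0.753615; I≈0.720358, D=e−e_prev≈-2.532638; u=3/4·(-0.753615)+1·0.720358+1/4·(-2.532638)≈-0.478013; next y=-1/10·1.753615+1/2·(-0.478013)≈-0.414368
n=11: y≈-0.414368, sp=1, e=sp−y≈1.414368; I≈2.134726, D=e−e_prev≈2.167983; u=3/4·1.414368+1·2.134726+1/4·2.167983≈3.737498; next y=-1/10·(-0.414368)+1/2·3.737498≈1.910186
n=12: y≈1.910186, sp=1, e=sp−y≈-0.910186; I≈1.224540, D=e−e_prev≈-2.324554; u=3/4·(-0.910186)+1·1.224540+1/4·(-2.324554)≈-0.039237; next y=-1/10·1.910186+1/2·(-0.039237)≈-0.210637
n=13: y≈-0.210637, sp=1, e=sp−y≈1.210637; I≈2.435178, D=e−e_prev≈2.120823; u=3/4·1.210637+1·2.435178+1/4·2.120823≈3.873361; next y=-1/10·(-0.210637)+1/2·3.873361≈1.957744
n=14: y≈1.957744, sp=1, e=sp−y≈-0.957744; I≈1.477433, D=e−e_prev≈-2.168382; u=3/4·(-0.957744)+1·1.477433+1/4·(-2.168382)≈0.217029; next y=-1/10·1.957744+1/2·0.217029≈-0.087260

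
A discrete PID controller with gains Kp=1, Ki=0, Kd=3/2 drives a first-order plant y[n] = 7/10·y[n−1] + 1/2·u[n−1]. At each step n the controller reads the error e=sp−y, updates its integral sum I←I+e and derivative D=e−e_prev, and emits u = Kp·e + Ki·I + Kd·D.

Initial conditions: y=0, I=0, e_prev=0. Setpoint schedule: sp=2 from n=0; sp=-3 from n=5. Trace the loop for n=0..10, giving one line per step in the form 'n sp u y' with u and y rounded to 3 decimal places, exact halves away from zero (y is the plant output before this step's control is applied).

(exact arithmetic carried between steps; '≈' marks a value shown rounded to 6 d.p. or computed from one; I and e_prev carry over from the previous line; the table rounds u and y to 3 d.p., halves away from zero)
n=0: y=0, sp=2, e=sp−y=2; I=2, D=e−e_prev=2; u=1·2+0·2+3/2·2=5; next y=7/10·0+1/2·5=2.5
n=1: y=2.5, sp=2, e=sp−y=-0.5; I=1.5, D=e−e_prev=-2.5; u=1·(-0.5)+0·1.5+3/2·(-2.5)=-4.25; next y=7/10·2.5+1/2·(-4.25)=-0.375
n=2: y=-0.375, sp=2, e=sp−y=2.375; I=3.875, D=e−e_prev=2.875; u=1·2.375+0·3.875+3/2·2.875=6.6875; next y=7/10·(-0.375)+1/2·6.6875=3.08125
n=3: y=3.08125, sp=2, e=sp−y=-1.08125; I=2.79375, D=e−e_prev=-3.45625; u=1·(-1.08125)+0·2.79375+3/2·(-3.45625)=-6.265625; next y=7/10·3.08125+1/2·(-6.265625)≈-0.975938
n=4: y≈-0.975938, sp=2, e=sp−y≈2.975938; I≈5.769688, D=e−e_prev≈4.057188; u=1·2.975938+0·5.769688+3/2·4.057188≈9.061719; next y=7/10·(-0.975938)+1/2·9.061719≈3.847703
n=5: y≈3.847703, sp=-3, e=sp−y≈-6.847703; I≈-1.078016, D=e−e_prev≈-9.823641; u=1·(-6.847703)+0·(-1.078016)+3/2·(-9.823641)≈-21.583164; next y=7/10·3.847703+1/2·(-21.583164)≈-8.098190
n=6: y≈-8.098190, sp=-3, e=sp−y≈5.098190; I≈4.020174, D=e−e_prev≈11.945893; u=1·5.098190+0·4.020174+3/2·11.945893≈23.017029; next y=7/10·(-8.098190)+1/2·23.017029≈5.839782
n=7: y≈5.839782, sp=-3, e=sp−y≈-8.839782; I≈-4.819608, D=e−e_prev≈-13.937972; u=1·(-8.839782)+0·(-4.819608)+3/2·(-13.937972)≈-29.746739; next y=7/10·5.839782+1/2·(-29.746739)≈-10.785522
n=8: y≈-10.785522, sp=-3, e=sp−y≈7.785522; I≈2.965915, D=e−e_prev≈16.625304; u=1·7.785522+0·2.965915+3/2·16.625304≈32.723479; next y=7/10·(-10.785522)+1/2·32.723479≈8.811874
n=9: y≈8.811874, sp=-3, e=sp−y≈-11.811874; I≈-8.845959, D=e−e_prev≈-19.597396; u=1·(-11.811874)+0·(-8.845959)+3/2·(-19.597396)≈-41.207968; next y=7/10·8.811874+1/2·(-41.207968)≈-14.435672
n=10: y≈-14.435672, sp=-3, e=sp−y≈11.435672; I≈2.589713, D=e−e_prev≈23.247546; u=1·11.435672+0·2.589713+3/2·23.247546≈46.306991; next y=7/10·(-14.435672)+1/2·46.306991≈13.048525

0 2 5.000 0.000
1 2 -4.250 2.500
2 2 6.688 -0.375
3 2 -6.266 3.081
4 2 9.062 -0.976
5 -3 -21.583 3.848
6 -3 23.017 -8.098
7 -3 -29.747 5.840
8 -3 32.723 -10.786
9 -3 -41.208 8.812
10 -3 46.307 -14.436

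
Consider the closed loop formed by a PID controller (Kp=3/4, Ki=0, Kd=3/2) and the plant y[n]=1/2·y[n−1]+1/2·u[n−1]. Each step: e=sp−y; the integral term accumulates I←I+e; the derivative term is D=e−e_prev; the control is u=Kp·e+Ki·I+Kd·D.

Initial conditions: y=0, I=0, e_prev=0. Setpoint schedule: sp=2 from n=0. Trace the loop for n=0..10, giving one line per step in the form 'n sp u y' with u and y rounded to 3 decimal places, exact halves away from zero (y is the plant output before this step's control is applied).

0 2 4.500 0.000
1 2 -3.563 2.250
2 2 6.352 -0.656
3 2 -5.892 2.848
4 2 9.196 -1.522
5 2 -9.416 3.837
6 2 13.532 -2.790
7 2 -14.770 5.371
8 2 20.130 -4.699
9 2 -22.909 7.715
10 2 30.165 -7.597

(exact arithmetic carried between steps; '≈' marks a value shown rounded to 6 d.p. or computed from one; I and e_prev carry over from the previous line; the table rounds u and y to 3 d.p., halves away from zero)
n=0: y=0, sp=2, e=sp−y=2; I=2, D=e−e_prev=2; u=3/4·2+0·2+3/2·2=4.5; next y=1/2·0+1/2·4.5=2.25
n=1: y=2.25, sp=2, e=sp−y=-0.25; I=1.75, D=e−e_prev=-2.25; u=3/4·(-0.25)+0·1.75+3/2·(-2.25)=-3.5625; next y=1/2·2.25+1/2·(-3.5625)=-0.65625
n=2: y=-0.65625, sp=2, e=sp−y=2.65625; I=4.40625, D=e−e_prev=2.90625; u=3/4·2.65625+0·4.40625+3/2·2.90625≈6.351563; next y=1/2·(-0.65625)+1/2·6.351563≈2.847656
n=3: y≈2.847656, sp=2, e=sp−y≈-0.847656; I≈3.558594, D=e−e_prev≈-3.503906; u=3/4·(-0.847656)+0·3.558594+3/2·(-3.503906)≈-5.891602; next y=1/2·2.847656+1/2·(-5.891602)≈-1.521973
n=4: y≈-1.521973, sp=2, e=sp−y≈3.521973; I≈7.080566, D=e−e_prev≈4.369629; u=3/4·3.521973+0·7.080566+3/2·4.369629≈9.195923; next y=1/2·(-1.521973)+1/2·9.195923≈3.836975
n=5: y≈3.836975, sp=2, e=sp−y≈-1.836975; I≈5.243591, D=e−e_prev≈-5.358948; u=3/4·(-1.836975)+0·5.243591+3/2·(-5.358948)≈-9.416153; next y=1/2·3.836975+1/2·(-9.416153)≈-2.789589
n=6: y≈-2.789589, sp=2, e=sp−y≈4.789589; I≈10.033180, D=e−e_prev≈6.626564; u=3/4·4.789589+0·10.033180+3/2·6.626564≈13.532038; next y=1/2·(-2.789589)+1/2·13.532038≈5.371224
n=7: y≈5.371224, sp=2, e=sp−y≈-3.371224; I≈6.661956, D=e−e_prev≈-8.160813; u=3/4·(-3.371224)+0·6.661956+3/2·(-8.160813)≈-14.769638; next y=1/2·5.371224+1/2·(-14.769638)≈-4.699207
n=8: y≈-4.699207, sp=2, e=sp−y≈6.699207; I≈13.361163, D=e−e_prev≈10.070431; u=3/4·6.699207+0·13.361163+3/2·10.070431≈20.130052; next y=1/2·(-4.699207)+1/2·20.130052≈7.715423
n=9: y≈7.715423, sp=2, e=sp−y≈-5.715423; I≈7.645740, D=e−e_prev≈-12.414630; u=3/4·(-5.715423)+0·7.645740+3/2·(-12.414630)≈-22.908511; next y=1/2·7.715423+1/2·(-22.908511)≈-7.596544
n=10: y≈-7.596544, sp=2, e=sp−y≈9.596544; I≈17.242285, D=e−e_prev≈15.311967; u=3/4·9.596544+0·17.242285+3/2·15.311967≈30.165359; next y=1/2·(-7.596544)+1/2·30.165359≈11.284407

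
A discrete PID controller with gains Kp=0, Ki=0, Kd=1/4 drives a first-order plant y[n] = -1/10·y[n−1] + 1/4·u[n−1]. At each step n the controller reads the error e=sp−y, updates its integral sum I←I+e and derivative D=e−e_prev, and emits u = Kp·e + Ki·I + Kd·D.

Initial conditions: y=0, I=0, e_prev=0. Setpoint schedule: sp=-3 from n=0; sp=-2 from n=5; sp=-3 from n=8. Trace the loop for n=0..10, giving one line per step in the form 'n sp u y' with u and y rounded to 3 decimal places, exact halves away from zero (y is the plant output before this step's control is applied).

(exact arithmetic carried between steps; '≈' marks a value shown rounded to 6 d.p. or computed from one; I and e_prev carry over from the previous line; the table rounds u and y to 3 d.p., halves away from zero)
n=0: y=0, sp=-3, e=sp−y=-3; I=-3, D=e−e_prev=-3; u=0·(-3)+0·(-3)+1/4·(-3)=-0.75; next y=-1/10·0+1/4·(-0.75)=-0.1875
n=1: y=-0.1875, sp=-3, e=sp−y=-2.8125; I=-5.8125, D=e−e_prev=0.1875; u=0·(-2.8125)+0·(-5.8125)+1/4·0.1875=0.046875; next y=-1/10·(-0.1875)+1/4·0.046875≈0.030469
n=2: y≈0.030469, sp=-3, e=sp−y≈-3.030469; I≈-8.842969, D=e−e_prev≈-0.217969; u=0·(-3.030469)+0·(-8.842969)+1/4·(-0.217969)≈-0.054492; next y=-1/10·0.030469+1/4·(-0.054492)≈-0.016670
n=3: y≈-0.016670, sp=-3, e=sp−y≈-2.983330; I≈-11.826299, D=e−e_prev≈0.047139; u=0·(-2.983330)+0·(-11.826299)+1/4·0.047139≈0.011785; next y=-1/10·(-0.016670)+1/4·0.011785≈0.004613
n=4: y≈0.004613, sp=-3, e=sp−y≈-3.004613; I≈-14.830912, D=e−e_prev≈-0.021283; u=0·(-3.004613)+0·(-14.830912)+1/4·(-0.021283)≈-0.005321; next y=-1/10·0.004613+1/4·(-0.005321)≈-0.001792
n=5: y≈-0.001792, sp=-2, e=sp−y≈-1.998208; I≈-16.829120, D=e−e_prev≈1.006405; u=0·(-1.998208)+0·(-16.829120)+1/4·1.006405≈0.251601; next y=-1/10·(-0.001792)+1/4·0.251601≈0.063079
n=6: y≈0.063079, sp=-2, e=sp−y≈-2.063079; I≈-18.892200, D=e−e_prev≈-0.064871; u=0·(-2.063079)+0·(-18.892200)+1/4·(-0.064871)≈-0.016218; next y=-1/10·0.063079+1/4·(-0.016218)≈-0.010362
n=7: y≈-0.010362, sp=-2, e=sp−y≈-1.989638; I≈-20.881838, D=e−e_prev≈0.073442; u=0·(-1.989638)+0·(-20.881838)+1/4·0.073442≈0.018360; next y=-1/10·(-0.010362)+1/4·0.018360≈0.005626
n=8: y≈0.005626, sp=-3, e=sp−y≈-3.005626; I≈-23.887464, D=e−e_prev≈-1.015989; u=0·(-3.005626)+0·(-23.887464)+1/4·(-1.015989)≈-0.253997; next y=-1/10·0.005626+1/4·(-0.253997)≈-0.064062
n=9: y≈-0.064062, sp=-3, e=sp−y≈-2.935938; I≈-26.823402, D=e−e_prev≈0.069688; u=0·(-2.935938)+0·(-26.823402)+1/4·0.069688≈0.017422; next y=-1/10·(-0.064062)+1/4·0.017422≈0.010762
n=10: y≈0.010762, sp=-3, e=sp−y≈-3.010762; I≈-29.834164, D=e−e_prev≈-0.074824; u=0·(-3.010762)+0·(-29.834164)+1/4·(-0.074824)≈-0.018706; next y=-1/10·0.010762+1/4·(-0.018706)≈-0.005753

0 -3 -0.750 0.000
1 -3 0.047 -0.188
2 -3 -0.054 0.030
3 -3 0.012 -0.017
4 -3 -0.005 0.005
5 -2 0.252 -0.002
6 -2 -0.016 0.063
7 -2 0.018 -0.010
8 -3 -0.254 0.006
9 -3 0.017 -0.064
10 -3 -0.019 0.011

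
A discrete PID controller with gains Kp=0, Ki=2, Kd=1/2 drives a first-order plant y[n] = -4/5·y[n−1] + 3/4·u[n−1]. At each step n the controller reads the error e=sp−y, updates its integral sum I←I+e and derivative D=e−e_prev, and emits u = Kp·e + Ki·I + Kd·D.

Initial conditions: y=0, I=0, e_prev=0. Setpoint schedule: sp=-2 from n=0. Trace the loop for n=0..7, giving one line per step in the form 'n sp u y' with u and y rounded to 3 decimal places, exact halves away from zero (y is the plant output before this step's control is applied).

0 -2 -5.000 0.000
1 -2 1.375 -3.750
2 -2 -16.453 4.031
3 -2 24.365 -15.565
4 -2 -74.030 30.726
5 -2 160.736 -80.103
6 -2 -400.316 184.634
7 -2 940.230 -447.944

(exact arithmetic carried between steps; '≈' marks a value shown rounded to 6 d.p. or computed from one; I and e_prev carry over from the previous line; the table rounds u and y to 3 d.p., halves away from zero)
n=0: y=0, sp=-2, e=sp−y=-2; I=-2, D=e−e_prev=-2; u=0·(-2)+2·(-2)+1/2·(-2)=-5; next y=-4/5·0+3/4·(-5)=-3.75
n=1: y=-3.75, sp=-2, e=sp−y=1.75; I=-0.25, D=e−e_prev=3.75; u=0·1.75+2·(-0.25)+1/2·3.75=1.375; next y=-4/5·(-3.75)+3/4·1.375=4.03125
n=2: y=4.03125, sp=-2, e=sp−y=-6.03125; I=-6.28125, D=e−e_prev=-7.78125; u=0·(-6.03125)+2·(-6.28125)+1/2·(-7.78125)=-16.453125; next y=-4/5·4.03125+3/4·(-16.453125)≈-15.564844
n=3: y≈-15.564844, sp=-2, e=sp−y≈13.564844; I≈7.283594, D=e−e_prev≈19.596094; u=0·13.564844+2·7.283594+1/2·19.596094≈24.365234; next y=-4/5·(-15.564844)+3/4·24.365234≈30.725801
n=4: y≈30.725801, sp=-2, e=sp−y≈-32.725801; I≈-25.442207, D=e−e_prev≈-46.290645; u=0·(-32.725801)+2·(-25.442207)+1/2·(-46.290645)≈-74.029736; next y=-4/5·30.725801+3/4·(-74.029736)≈-80.102943
n=5: y≈-80.102943, sp=-2, e=sp−y≈78.102943; I≈52.660736, D=e−e_prev≈110.828744; u=0·78.102943+2·52.660736+1/2·110.828744≈160.735844; next y=-4/5·(-80.102943)+3/4·160.735844≈184.634237
n=6: y≈184.634237, sp=-2, e=sp−y≈-186.634237; I≈-133.973501, D=e−e_prev≈-264.737180; u=0·(-186.634237)+2·(-133.973501)+1/2·(-264.737180)≈-400.315592; next y=-4/5·184.634237+3/4·(-400.315592)≈-447.944084
n=7: y≈-447.944084, sp=-2, e=sp−y≈445.944084; I≈311.970583, D=e−e_prev≈632.578321; u=0·445.944084+2·311.970583+1/2·632.578321≈940.230325; next y=-4/5·(-447.944084)+3/4·940.230325≈1063.528011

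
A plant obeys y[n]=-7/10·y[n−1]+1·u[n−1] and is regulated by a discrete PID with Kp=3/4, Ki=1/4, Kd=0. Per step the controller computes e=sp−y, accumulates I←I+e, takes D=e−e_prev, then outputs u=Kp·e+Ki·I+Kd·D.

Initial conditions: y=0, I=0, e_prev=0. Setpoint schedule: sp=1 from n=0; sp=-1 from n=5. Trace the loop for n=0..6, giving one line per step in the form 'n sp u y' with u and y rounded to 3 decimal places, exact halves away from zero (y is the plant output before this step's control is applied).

(exact arithmetic carried between steps; '≈' marks a value shown rounded to 6 d.p. or computed from one; I and e_prev carry over from the previous line; the table rounds u and y to 3 d.p., halves away from zero)
n=0: y=0, sp=1, e=sp−y=1; I=1, D=e−e_prev=1; u=3/4·1+1/4·1+0·1=1; next y=-7/10·0+1·1=1
n=1: y=1, sp=1, e=sp−y=0; I=1, D=e−e_prev=-1; u=3/4·0+1/4·1+0·(-1)=0.25; next y=-7/10·1+1·0.25=-0.45
n=2: y=-0.45, sp=1, e=sp−y=1.45; I=2.45, D=e−e_prev=1.45; u=3/4·1.45+1/4·2.45+0·1.45=1.7; next y=-7/10·(-0.45)+1·1.7=2.015
n=3: y=2.015, sp=1, e=sp−y=-1.015; I=1.435, D=e−e_prev=-2.465; u=3/4·(-1.015)+1/4·1.435+0·(-2.465)=-0.4025; next y=-7/10·2.015+1·(-0.4025)=-1.813
n=4: y=-1.813, sp=1, e=sp−y=2.813; I=4.248, D=e−e_prev=3.828; u=3/4·2.813+1/4·4.248+0·3.828=3.17175; next y=-7/10·(-1.813)+1·3.17175=4.44085
n=5: y=4.44085, sp=-1, e=sp−y=-5.44085; I=-1.19285, D=e−e_prev=-8.25385; u=3/4·(-5.44085)+1/4·(-1.19285)+0·(-8.25385)=-4.37885; next y=-7/10·4.44085+1·(-4.37885)=-7.487445
n=6: y=-7.487445, sp=-1, e=sp−y=6.487445; I=5.294595, D=e−e_prev=11.928295; u=3/4·6.487445+1/4·5.294595+0·11.928295≈6.189233; next y=-7/10·(-7.487445)+1·6.189233≈11.430444

0 1 1.000 0.000
1 1 0.250 1.000
2 1 1.700 -0.450
3 1 -0.403 2.015
4 1 3.172 -1.813
5 -1 -4.379 4.441
6 -1 6.189 -7.487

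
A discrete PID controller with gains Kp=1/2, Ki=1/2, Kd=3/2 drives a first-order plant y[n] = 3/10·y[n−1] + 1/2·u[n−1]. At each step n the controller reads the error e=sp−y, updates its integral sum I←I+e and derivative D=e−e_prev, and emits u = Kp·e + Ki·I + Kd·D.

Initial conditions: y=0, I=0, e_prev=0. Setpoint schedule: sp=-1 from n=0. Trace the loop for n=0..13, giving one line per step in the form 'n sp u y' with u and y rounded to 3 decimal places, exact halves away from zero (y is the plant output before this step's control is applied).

(exact arithmetic carried between steps; '≈' marks a value shown rounded to 6 d.p. or computed from one; I and e_prev carry over from the previous line; the table rounds u and y to 3 d.p., halves away from zero)
n=0: y=0, sp=-1, e=sp−y=-1; I=-1, D=e−e_prev=-1; u=1/2·(-1)+1/2·(-1)+3/2·(-1)=-2.5; next y=3/10·0+1/2·(-2.5)=-1.25
n=1: y=-1.25, sp=-1, e=sp−y=0.25; I=-0.75, D=e−e_prev=1.25; u=1/2·0.25+1/2·(-0.75)+3/2·1.25=1.625; next y=3/10·(-1.25)+1/2·1.625=0.4375
n=2: y=0.4375, sp=-1, e=sp−y=-1.4375; I=-2.1875, D=e−e_prev=-1.6875; u=1/2·(-1.4375)+1/2·(-2.1875)+3/2·(-1.6875)=-4.34375; next y=3/10·0.4375+1/2·(-4.34375)=-2.040625
n=3: y=-2.040625, sp=-1, e=sp−y=1.040625; I=-1.146875, D=e−e_prev=2.478125; u=1/2·1.040625+1/2·(-1.146875)+3/2·2.478125≈3.664063; next y=3/10·(-2.040625)+1/2·3.664063≈1.219844
n=4: y≈1.219844, sp=-1, e=sp−y≈-2.219844; I≈-3.366719, D=e−e_prev≈-3.260469; u=1/2·(-2.219844)+1/2·(-3.366719)+3/2·(-3.260469)≈-7.683984; next y=3/10·1.219844+1/2·(-7.683984)≈-3.476039
n=5: y≈-3.476039, sp=-1, e=sp−y≈2.476039; I≈-0.890680, D=e−e_prev≈4.695883; u=1/2·2.476039+1/2·(-0.890680)+3/2·4.695883≈7.836504; next y=3/10·(-3.476039)+1/2·7.836504≈2.875440
n=6: y≈2.875440, sp=-1, e=sp−y≈-3.875440; I≈-4.766120, D=e−e_prev≈-6.351479; u=1/2·(-3.875440)+1/2·(-4.766120)+3/2·(-6.351479)≈-13.847999; next y=3/10·2.875440+1/2·(-13.847999)≈-6.061367
n=7: y≈-6.061367, sp=-1, e=sp−y≈5.061367; I≈0.295248, D=e−e_prev≈8.936808; u=1/2·5.061367+1/2·0.295248+3/2·8.936808≈16.083519; next y=3/10·(-6.061367)+1/2·16.083519≈6.223349
n=8: y≈6.223349, sp=-1, e=sp−y≈-7.223349; I≈-6.928102, D=e−e_prev≈-12.284717; u=1/2·(-7.223349)+1/2·(-6.928102)+3/2·(-12.284717)≈-25.502801; next y=3/10·6.223349+1/2·(-25.502801)≈-10.884396
n=9: y≈-10.884396, sp=-1, e=sp−y≈9.884396; I≈2.956294, D=e−e_prev≈17.107745; u=1/2·9.884396+1/2·2.956294+3/2·17.107745≈32.081962; next y=3/10·(-10.884396)+1/2·32.081962≈12.775662
n=10: y≈12.775662, sp=-1, e=sp−y≈-13.775662; I≈-10.819368, D=e−e_prev≈-23.660058; u=1/2·(-13.775662)+1/2·(-10.819368)+3/2·(-23.660058)≈-47.787602; next y=3/10·12.775662+1/2·(-47.787602)≈-20.061102
n=11: y≈-20.061102, sp=-1, e=sp−y≈19.061102; I≈8.241734, D=e−e_prev≈32.836765; u=1/2·19.061102+1/2·8.241734+3/2·32.836765≈62.906565; next y=3/10·(-20.061102)+1/2·62.906565≈25.434952
n=12: y≈25.434952, sp=-1, e=sp−y≈-26.434952; I≈-18.193218, D=e−e_prev≈-45.496054; u=1/2·(-26.434952)+1/2·(-18.193218)+3/2·(-45.496054)≈-90.558166; next y=3/10·25.434952+1/2·(-90.558166)≈-37.648597
n=13: y≈-37.648597, sp=-1, e=sp−y≈36.648597; I≈18.455380, D=e−e_prev≈63.083549; u=1/2·36.648597+1/2·18.455380+3/2·63.083549≈122.177312; next y=3/10·(-37.648597)+1/2·122.177312≈49.794077

0 -1 -2.500 0.000
1 -1 1.625 -1.250
2 -1 -4.344 0.438
3 -1 3.664 -2.041
4 -1 -7.684 1.220
5 -1 7.837 -3.476
6 -1 -13.848 2.875
7 -1 16.084 -6.061
8 -1 -25.503 6.223
9 -1 32.082 -10.884
10 -1 -47.788 12.776
11 -1 62.907 -20.061
12 -1 -90.558 25.435
13 -1 122.177 -37.649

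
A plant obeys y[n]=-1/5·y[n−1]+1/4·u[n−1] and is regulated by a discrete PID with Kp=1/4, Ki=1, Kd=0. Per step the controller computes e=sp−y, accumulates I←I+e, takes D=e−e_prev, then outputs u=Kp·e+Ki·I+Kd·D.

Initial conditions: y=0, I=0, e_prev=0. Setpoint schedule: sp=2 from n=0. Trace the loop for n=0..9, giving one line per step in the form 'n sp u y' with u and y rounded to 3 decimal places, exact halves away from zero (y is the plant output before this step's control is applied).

(exact arithmetic carried between steps; '≈' marks a value shown rounded to 6 d.p. or computed from one; I and e_prev carry over from the previous line; the table rounds u and y to 3 d.p., halves away from zero)
n=0: y=0, sp=2, e=sp−y=2; I=2, D=e−e_prev=2; u=1/4·2+1·2+0·2=2.5; next y=-1/5·0+1/4·2.5=0.625
n=1: y=0.625, sp=2, e=sp−y=1.375; I=3.375, D=e−e_prev=-0.625; u=1/4·1.375+1·3.375+0·(-0.625)=3.71875; next y=-1/5·0.625+1/4·3.71875≈0.804688
n=2: y≈0.804688, sp=2, e=sp−y≈1.195313; I≈4.570313, D=e−e_prev≈-0.179688; u=1/4·1.195313+1·4.570313+0·(-0.179688)≈4.869141; next y=-1/5·0.804688+1/4·4.869141≈1.056348
n=3: y≈1.056348, sp=2, e=sp−y≈0.943652; I≈5.513965, D=e−e_prev≈-0.251660; u=1/4·0.943652+1·5.513965+0·(-0.251660)≈5.749878; next y=-1/5·1.056348+1/4·5.749878≈1.226200
n=4: y≈1.226200, sp=2, e=sp−y≈0.773800; I≈6.287765, D=e−e_prev≈-0.169852; u=1/4·0.773800+1·6.287765+0·(-0.169852)≈6.481215; next y=-1/5·1.226200+1/4·6.481215≈1.375064
n=5: y≈1.375064, sp=2, e=sp−y≈0.624936; I≈6.912701, D=e−e_prev≈-0.148864; u=1/4·0.624936+1·6.912701+0·(-0.148864)≈7.068935; next y=-1/5·1.375064+1/4·7.068935≈1.492221
n=6: y≈1.492221, sp=2, e=sp−y≈0.507779; I≈7.420480, D=e−e_prev≈-0.117157; u=1/4·0.507779+1·7.420480+0·(-0.117157)≈7.547425; next y=-1/5·1.492221+1/4·7.547425≈1.588412
n=7: y≈1.588412, sp=2, e=sp−y≈0.411588; I≈7.832068, D=e−e_prev≈-0.096191; u=1/4·0.411588+1·7.832068+0·(-0.096191)≈7.934965; next y=-1/5·1.588412+1/4·7.934965≈1.666059
n=8: y≈1.666059, sp=2, e=sp−y≈0.333941; I≈8.166009, D=e−e_prev≈-0.077647; u=1/4·0.333941+1·8.166009+0·(-0.077647)≈8.249495; next y=-1/5·1.666059+1/4·8.249495≈1.729162
n=9: y≈1.729162, sp=2, e=sp−y≈0.270838; I≈8.436847, D=e−e_prev≈-0.063103; u=1/4·0.270838+1·8.436847+0·(-0.063103)≈8.504557; next y=-1/5·1.729162+1/4·8.504557≈1.780307

0 2 2.500 0.000
1 2 3.719 0.625
2 2 4.869 0.805
3 2 5.750 1.056
4 2 6.481 1.226
5 2 7.069 1.375
6 2 7.547 1.492
7 2 7.935 1.588
8 2 8.249 1.666
9 2 8.505 1.729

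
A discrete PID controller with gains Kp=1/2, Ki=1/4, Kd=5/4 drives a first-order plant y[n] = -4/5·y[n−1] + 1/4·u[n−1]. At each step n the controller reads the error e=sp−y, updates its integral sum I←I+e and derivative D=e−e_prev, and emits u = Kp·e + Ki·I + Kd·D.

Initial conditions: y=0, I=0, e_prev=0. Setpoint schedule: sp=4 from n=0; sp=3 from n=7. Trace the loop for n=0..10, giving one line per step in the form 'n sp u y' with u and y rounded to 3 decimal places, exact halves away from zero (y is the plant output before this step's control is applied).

0 4 8.000 0.000
1 4 0.000 2.000
2 4 10.200 -1.600
3 4 -3.760 3.830
4 4 18.738 -4.004
5 4 -12.837 7.888
6 4 35.870 -9.519
7 3 -36.714 16.583
8 3 71.824 -22.445
9 3 -87.313 35.912
10 3 150.344 -50.558

(exact arithmetic carried between steps; '≈' marks a value shown rounded to 6 d.p. or computed from one; I and e_prev carry over from the previous line; the table rounds u and y to 3 d.p., halves away from zero)
n=0: y=0, sp=4, e=sp−y=4; I=4, D=e−e_prev=4; u=1/2·4+1/4·4+5/4·4=8; next y=-4/5·0+1/4·8=2
n=1: y=2, sp=4, e=sp−y=2; I=6, D=e−e_prev=-2; u=1/2·2+1/4·6+5/4·(-2)=0; next y=-4/5·2+1/4·0=-1.6
n=2: y=-1.6, sp=4, e=sp−y=5.6; I=11.6, D=e−e_prev=3.6; u=1/2·5.6+1/4·11.6+5/4·3.6=10.2; next y=-4/5·(-1.6)+1/4·10.2=3.83
n=3: y=3.83, sp=4, e=sp−y=0.17; I=11.77, D=e−e_prev=-5.43; u=1/2·0.17+1/4·11.77+5/4·(-5.43)=-3.76; next y=-4/5·3.83+1/4·(-3.76)=-4.004
n=4: y=-4.004, sp=4, e=sp−y=8.004; I=19.774, D=e−e_prev=7.834; u=1/2·8.004+1/4·19.774+5/4·7.834=18.738; next y=-4/5·(-4.004)+1/4·18.738=7.8877
n=5: y=7.8877, sp=4, e=sp−y=-3.8877; I=15.8863, D=e−e_prev=-11.8917; u=1/2·(-3.8877)+1/4·15.8863+5/4·(-11.8917)=-12.8369; next y=-4/5·7.8877+1/4·(-12.8369)=-9.519385
n=6: y=-9.519385, sp=4, e=sp−y=13.519385; I=29.405685, D=e−e_prev=17.407085; u=1/2·13.519385+1/4·29.405685+5/4·17.407085=35.86997; next y=-4/5·(-9.519385)+1/4·35.86997≈16.583001
n=7: y≈16.583001, sp=3, e=sp−y≈-13.583001; I≈15.822685, D=e−e_prev≈-27.102386; u=1/2·(-13.583001)+1/4·15.822685+5/4·(-27.102386)≈-36.713811; next y=-4/5·16.583001+1/4·(-36.713811)≈-22.444853
n=8: y≈-22.444853, sp=3, e=sp−y≈25.444853; I≈41.267538, D=e−e_prev≈39.027854; u=1/2·25.444853+1/4·41.267538+5/4·39.027854≈71.824128; next y=-4/5·(-22.444853)+1/4·71.824128≈35.911915
n=9: y≈35.911915, sp=3, e=sp−y≈-32.911915; I≈8.355623, D=e−e_prev≈-58.356768; u=1/2·(-32.911915)+1/4·8.355623+5/4·(-58.356768)≈-87.313011; next y=-4/5·35.911915+1/4·(-87.313011)≈-50.557784
n=10: y≈-50.557784, sp=3, e=sp−y≈53.557784; I≈61.913408, D=e−e_prev≈86.469699; u=1/2·53.557784+1/4·61.913408+5/4·86.469699≈150.344368; next y=-4/5·(-50.557784)+1/4·150.344368≈78.032319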